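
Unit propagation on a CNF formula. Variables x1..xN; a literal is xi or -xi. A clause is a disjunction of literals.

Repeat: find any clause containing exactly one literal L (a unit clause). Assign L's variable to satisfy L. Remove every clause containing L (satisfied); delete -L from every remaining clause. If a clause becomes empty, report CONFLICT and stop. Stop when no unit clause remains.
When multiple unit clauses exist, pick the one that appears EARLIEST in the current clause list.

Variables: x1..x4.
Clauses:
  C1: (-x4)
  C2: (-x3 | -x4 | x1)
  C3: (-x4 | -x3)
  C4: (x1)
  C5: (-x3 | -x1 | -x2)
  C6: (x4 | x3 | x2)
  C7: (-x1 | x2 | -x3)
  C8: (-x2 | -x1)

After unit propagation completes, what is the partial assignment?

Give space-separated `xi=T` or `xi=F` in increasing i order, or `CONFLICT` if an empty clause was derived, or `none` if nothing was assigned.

unit clause [-4] forces x4=F; simplify:
  drop 4 from [4, 3, 2] -> [3, 2]
  satisfied 3 clause(s); 5 remain; assigned so far: [4]
unit clause [1] forces x1=T; simplify:
  drop -1 from [-3, -1, -2] -> [-3, -2]
  drop -1 from [-1, 2, -3] -> [2, -3]
  drop -1 from [-2, -1] -> [-2]
  satisfied 1 clause(s); 4 remain; assigned so far: [1, 4]
unit clause [-2] forces x2=F; simplify:
  drop 2 from [3, 2] -> [3]
  drop 2 from [2, -3] -> [-3]
  satisfied 2 clause(s); 2 remain; assigned so far: [1, 2, 4]
unit clause [3] forces x3=T; simplify:
  drop -3 from [-3] -> [] (empty!)
  satisfied 1 clause(s); 1 remain; assigned so far: [1, 2, 3, 4]
CONFLICT (empty clause)

Answer: CONFLICT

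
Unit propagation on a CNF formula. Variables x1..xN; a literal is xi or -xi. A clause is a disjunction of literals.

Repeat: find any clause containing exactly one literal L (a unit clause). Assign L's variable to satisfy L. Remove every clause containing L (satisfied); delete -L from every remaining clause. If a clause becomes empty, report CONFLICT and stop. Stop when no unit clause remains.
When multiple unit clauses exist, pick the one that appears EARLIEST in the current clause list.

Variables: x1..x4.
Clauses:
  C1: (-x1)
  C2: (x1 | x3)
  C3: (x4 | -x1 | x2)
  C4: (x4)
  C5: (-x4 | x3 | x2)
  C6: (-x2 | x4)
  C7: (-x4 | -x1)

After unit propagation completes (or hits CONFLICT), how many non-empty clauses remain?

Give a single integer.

unit clause [-1] forces x1=F; simplify:
  drop 1 from [1, 3] -> [3]
  satisfied 3 clause(s); 4 remain; assigned so far: [1]
unit clause [3] forces x3=T; simplify:
  satisfied 2 clause(s); 2 remain; assigned so far: [1, 3]
unit clause [4] forces x4=T; simplify:
  satisfied 2 clause(s); 0 remain; assigned so far: [1, 3, 4]

Answer: 0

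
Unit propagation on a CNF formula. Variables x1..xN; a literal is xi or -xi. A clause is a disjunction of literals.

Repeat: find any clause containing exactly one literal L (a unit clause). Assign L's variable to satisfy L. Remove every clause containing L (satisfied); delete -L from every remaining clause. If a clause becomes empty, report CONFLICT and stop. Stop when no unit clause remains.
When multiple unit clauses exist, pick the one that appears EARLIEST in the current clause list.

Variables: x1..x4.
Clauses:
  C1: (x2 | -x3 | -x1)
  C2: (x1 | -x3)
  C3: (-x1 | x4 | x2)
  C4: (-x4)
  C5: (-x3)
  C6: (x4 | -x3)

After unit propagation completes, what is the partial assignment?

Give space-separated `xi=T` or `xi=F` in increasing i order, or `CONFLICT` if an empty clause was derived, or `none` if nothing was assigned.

unit clause [-4] forces x4=F; simplify:
  drop 4 from [-1, 4, 2] -> [-1, 2]
  drop 4 from [4, -3] -> [-3]
  satisfied 1 clause(s); 5 remain; assigned so far: [4]
unit clause [-3] forces x3=F; simplify:
  satisfied 4 clause(s); 1 remain; assigned so far: [3, 4]

Answer: x3=F x4=F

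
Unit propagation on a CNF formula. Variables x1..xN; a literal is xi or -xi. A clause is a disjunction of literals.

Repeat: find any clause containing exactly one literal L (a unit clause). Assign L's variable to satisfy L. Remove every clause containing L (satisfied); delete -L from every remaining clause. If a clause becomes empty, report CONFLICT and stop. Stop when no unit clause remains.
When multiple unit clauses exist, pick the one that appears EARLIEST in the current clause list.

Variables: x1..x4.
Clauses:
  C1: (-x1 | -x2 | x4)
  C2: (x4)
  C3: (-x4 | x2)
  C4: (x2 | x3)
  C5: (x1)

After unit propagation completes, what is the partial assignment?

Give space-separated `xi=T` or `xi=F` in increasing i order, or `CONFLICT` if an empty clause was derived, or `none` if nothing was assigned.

unit clause [4] forces x4=T; simplify:
  drop -4 from [-4, 2] -> [2]
  satisfied 2 clause(s); 3 remain; assigned so far: [4]
unit clause [2] forces x2=T; simplify:
  satisfied 2 clause(s); 1 remain; assigned so far: [2, 4]
unit clause [1] forces x1=T; simplify:
  satisfied 1 clause(s); 0 remain; assigned so far: [1, 2, 4]

Answer: x1=T x2=T x4=T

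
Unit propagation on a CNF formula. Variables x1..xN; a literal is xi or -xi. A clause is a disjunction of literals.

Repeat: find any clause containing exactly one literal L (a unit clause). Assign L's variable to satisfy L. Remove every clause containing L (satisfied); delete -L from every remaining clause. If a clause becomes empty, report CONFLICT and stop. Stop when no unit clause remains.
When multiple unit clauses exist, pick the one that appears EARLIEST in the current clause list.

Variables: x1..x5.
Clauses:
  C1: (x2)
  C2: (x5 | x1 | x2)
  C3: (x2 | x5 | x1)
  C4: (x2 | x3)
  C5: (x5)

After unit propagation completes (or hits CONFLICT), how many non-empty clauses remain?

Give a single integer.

unit clause [2] forces x2=T; simplify:
  satisfied 4 clause(s); 1 remain; assigned so far: [2]
unit clause [5] forces x5=T; simplify:
  satisfied 1 clause(s); 0 remain; assigned so far: [2, 5]

Answer: 0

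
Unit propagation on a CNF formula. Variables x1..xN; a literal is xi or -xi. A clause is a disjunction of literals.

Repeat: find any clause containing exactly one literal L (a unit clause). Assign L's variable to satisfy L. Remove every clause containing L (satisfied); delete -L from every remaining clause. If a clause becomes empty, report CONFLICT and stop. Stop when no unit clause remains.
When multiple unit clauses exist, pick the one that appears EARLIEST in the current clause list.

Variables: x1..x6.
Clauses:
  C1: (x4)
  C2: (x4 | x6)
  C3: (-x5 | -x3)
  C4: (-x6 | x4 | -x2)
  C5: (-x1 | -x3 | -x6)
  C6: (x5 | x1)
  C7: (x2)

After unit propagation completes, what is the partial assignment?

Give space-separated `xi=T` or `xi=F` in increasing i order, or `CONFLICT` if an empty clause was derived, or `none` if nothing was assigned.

unit clause [4] forces x4=T; simplify:
  satisfied 3 clause(s); 4 remain; assigned so far: [4]
unit clause [2] forces x2=T; simplify:
  satisfied 1 clause(s); 3 remain; assigned so far: [2, 4]

Answer: x2=T x4=T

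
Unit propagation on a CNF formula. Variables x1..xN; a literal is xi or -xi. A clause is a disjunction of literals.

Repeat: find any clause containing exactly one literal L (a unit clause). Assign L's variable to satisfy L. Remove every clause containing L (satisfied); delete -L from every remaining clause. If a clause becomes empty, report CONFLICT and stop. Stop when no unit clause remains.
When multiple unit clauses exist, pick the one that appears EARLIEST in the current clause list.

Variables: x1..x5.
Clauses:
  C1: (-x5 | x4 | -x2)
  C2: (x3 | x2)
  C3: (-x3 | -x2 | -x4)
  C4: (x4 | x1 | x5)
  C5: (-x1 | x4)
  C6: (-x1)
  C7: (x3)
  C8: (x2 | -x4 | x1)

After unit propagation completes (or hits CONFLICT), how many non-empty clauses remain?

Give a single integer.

unit clause [-1] forces x1=F; simplify:
  drop 1 from [4, 1, 5] -> [4, 5]
  drop 1 from [2, -4, 1] -> [2, -4]
  satisfied 2 clause(s); 6 remain; assigned so far: [1]
unit clause [3] forces x3=T; simplify:
  drop -3 from [-3, -2, -4] -> [-2, -4]
  satisfied 2 clause(s); 4 remain; assigned so far: [1, 3]

Answer: 4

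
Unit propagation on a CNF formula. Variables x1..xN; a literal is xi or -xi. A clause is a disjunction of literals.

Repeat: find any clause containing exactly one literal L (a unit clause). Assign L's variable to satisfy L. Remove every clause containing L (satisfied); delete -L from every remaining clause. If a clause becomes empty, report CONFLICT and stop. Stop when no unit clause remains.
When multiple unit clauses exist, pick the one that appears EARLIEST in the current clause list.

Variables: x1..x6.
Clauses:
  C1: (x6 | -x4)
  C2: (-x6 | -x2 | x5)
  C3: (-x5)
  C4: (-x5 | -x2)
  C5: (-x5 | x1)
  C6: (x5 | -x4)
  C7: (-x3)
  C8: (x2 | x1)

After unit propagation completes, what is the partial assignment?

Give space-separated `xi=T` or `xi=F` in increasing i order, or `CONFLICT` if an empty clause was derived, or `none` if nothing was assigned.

Answer: x3=F x4=F x5=F

Derivation:
unit clause [-5] forces x5=F; simplify:
  drop 5 from [-6, -2, 5] -> [-6, -2]
  drop 5 from [5, -4] -> [-4]
  satisfied 3 clause(s); 5 remain; assigned so far: [5]
unit clause [-4] forces x4=F; simplify:
  satisfied 2 clause(s); 3 remain; assigned so far: [4, 5]
unit clause [-3] forces x3=F; simplify:
  satisfied 1 clause(s); 2 remain; assigned so far: [3, 4, 5]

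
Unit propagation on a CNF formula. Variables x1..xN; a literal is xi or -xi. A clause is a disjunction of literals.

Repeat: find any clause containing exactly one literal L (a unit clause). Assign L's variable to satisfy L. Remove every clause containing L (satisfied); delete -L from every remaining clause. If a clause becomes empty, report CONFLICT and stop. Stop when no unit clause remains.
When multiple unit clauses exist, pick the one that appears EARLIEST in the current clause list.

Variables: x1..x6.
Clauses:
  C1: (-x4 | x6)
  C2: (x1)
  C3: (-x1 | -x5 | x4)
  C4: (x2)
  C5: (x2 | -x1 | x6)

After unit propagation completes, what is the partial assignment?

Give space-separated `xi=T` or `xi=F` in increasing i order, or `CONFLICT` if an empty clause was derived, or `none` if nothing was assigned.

Answer: x1=T x2=T

Derivation:
unit clause [1] forces x1=T; simplify:
  drop -1 from [-1, -5, 4] -> [-5, 4]
  drop -1 from [2, -1, 6] -> [2, 6]
  satisfied 1 clause(s); 4 remain; assigned so far: [1]
unit clause [2] forces x2=T; simplify:
  satisfied 2 clause(s); 2 remain; assigned so far: [1, 2]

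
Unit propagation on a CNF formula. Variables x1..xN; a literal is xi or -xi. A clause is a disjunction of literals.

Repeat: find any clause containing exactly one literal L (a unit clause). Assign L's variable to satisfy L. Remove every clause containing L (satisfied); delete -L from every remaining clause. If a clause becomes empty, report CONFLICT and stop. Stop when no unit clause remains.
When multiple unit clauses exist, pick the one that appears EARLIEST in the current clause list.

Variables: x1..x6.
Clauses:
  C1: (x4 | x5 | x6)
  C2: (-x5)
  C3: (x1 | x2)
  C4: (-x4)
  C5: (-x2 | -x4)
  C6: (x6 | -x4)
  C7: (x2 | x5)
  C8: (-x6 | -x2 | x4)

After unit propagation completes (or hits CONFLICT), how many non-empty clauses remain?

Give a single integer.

Answer: 0

Derivation:
unit clause [-5] forces x5=F; simplify:
  drop 5 from [4, 5, 6] -> [4, 6]
  drop 5 from [2, 5] -> [2]
  satisfied 1 clause(s); 7 remain; assigned so far: [5]
unit clause [-4] forces x4=F; simplify:
  drop 4 from [4, 6] -> [6]
  drop 4 from [-6, -2, 4] -> [-6, -2]
  satisfied 3 clause(s); 4 remain; assigned so far: [4, 5]
unit clause [6] forces x6=T; simplify:
  drop -6 from [-6, -2] -> [-2]
  satisfied 1 clause(s); 3 remain; assigned so far: [4, 5, 6]
unit clause [2] forces x2=T; simplify:
  drop -2 from [-2] -> [] (empty!)
  satisfied 2 clause(s); 1 remain; assigned so far: [2, 4, 5, 6]
CONFLICT (empty clause)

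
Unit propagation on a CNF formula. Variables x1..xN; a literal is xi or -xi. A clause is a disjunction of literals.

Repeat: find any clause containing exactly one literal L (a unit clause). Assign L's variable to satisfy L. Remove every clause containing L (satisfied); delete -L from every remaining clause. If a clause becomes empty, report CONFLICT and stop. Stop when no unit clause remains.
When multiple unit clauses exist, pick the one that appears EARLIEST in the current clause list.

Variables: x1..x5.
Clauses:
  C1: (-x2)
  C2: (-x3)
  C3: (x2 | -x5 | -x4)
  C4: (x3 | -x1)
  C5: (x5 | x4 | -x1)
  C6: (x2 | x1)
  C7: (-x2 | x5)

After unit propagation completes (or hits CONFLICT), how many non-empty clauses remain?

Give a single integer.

Answer: 1

Derivation:
unit clause [-2] forces x2=F; simplify:
  drop 2 from [2, -5, -4] -> [-5, -4]
  drop 2 from [2, 1] -> [1]
  satisfied 2 clause(s); 5 remain; assigned so far: [2]
unit clause [-3] forces x3=F; simplify:
  drop 3 from [3, -1] -> [-1]
  satisfied 1 clause(s); 4 remain; assigned so far: [2, 3]
unit clause [-1] forces x1=F; simplify:
  drop 1 from [1] -> [] (empty!)
  satisfied 2 clause(s); 2 remain; assigned so far: [1, 2, 3]
CONFLICT (empty clause)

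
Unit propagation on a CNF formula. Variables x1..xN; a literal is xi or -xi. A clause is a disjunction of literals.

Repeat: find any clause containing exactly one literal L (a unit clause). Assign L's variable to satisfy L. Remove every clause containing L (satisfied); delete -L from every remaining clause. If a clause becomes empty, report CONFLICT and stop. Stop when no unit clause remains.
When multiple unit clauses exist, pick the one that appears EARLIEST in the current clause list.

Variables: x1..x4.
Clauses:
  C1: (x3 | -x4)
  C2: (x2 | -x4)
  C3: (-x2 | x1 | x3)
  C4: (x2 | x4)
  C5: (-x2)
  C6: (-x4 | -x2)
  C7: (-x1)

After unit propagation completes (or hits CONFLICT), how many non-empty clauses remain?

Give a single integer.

unit clause [-2] forces x2=F; simplify:
  drop 2 from [2, -4] -> [-4]
  drop 2 from [2, 4] -> [4]
  satisfied 3 clause(s); 4 remain; assigned so far: [2]
unit clause [-4] forces x4=F; simplify:
  drop 4 from [4] -> [] (empty!)
  satisfied 2 clause(s); 2 remain; assigned so far: [2, 4]
CONFLICT (empty clause)

Answer: 1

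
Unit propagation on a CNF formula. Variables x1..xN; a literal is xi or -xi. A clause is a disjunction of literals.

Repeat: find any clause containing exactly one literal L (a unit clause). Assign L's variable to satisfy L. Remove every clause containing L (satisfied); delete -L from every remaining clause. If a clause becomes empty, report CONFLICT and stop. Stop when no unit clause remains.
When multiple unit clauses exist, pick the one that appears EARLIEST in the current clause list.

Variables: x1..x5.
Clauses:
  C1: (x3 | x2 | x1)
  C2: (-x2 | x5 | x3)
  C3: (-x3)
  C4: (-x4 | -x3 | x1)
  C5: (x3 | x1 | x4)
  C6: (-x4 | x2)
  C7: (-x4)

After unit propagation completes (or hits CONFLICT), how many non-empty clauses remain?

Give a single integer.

Answer: 1

Derivation:
unit clause [-3] forces x3=F; simplify:
  drop 3 from [3, 2, 1] -> [2, 1]
  drop 3 from [-2, 5, 3] -> [-2, 5]
  drop 3 from [3, 1, 4] -> [1, 4]
  satisfied 2 clause(s); 5 remain; assigned so far: [3]
unit clause [-4] forces x4=F; simplify:
  drop 4 from [1, 4] -> [1]
  satisfied 2 clause(s); 3 remain; assigned so far: [3, 4]
unit clause [1] forces x1=T; simplify:
  satisfied 2 clause(s); 1 remain; assigned so far: [1, 3, 4]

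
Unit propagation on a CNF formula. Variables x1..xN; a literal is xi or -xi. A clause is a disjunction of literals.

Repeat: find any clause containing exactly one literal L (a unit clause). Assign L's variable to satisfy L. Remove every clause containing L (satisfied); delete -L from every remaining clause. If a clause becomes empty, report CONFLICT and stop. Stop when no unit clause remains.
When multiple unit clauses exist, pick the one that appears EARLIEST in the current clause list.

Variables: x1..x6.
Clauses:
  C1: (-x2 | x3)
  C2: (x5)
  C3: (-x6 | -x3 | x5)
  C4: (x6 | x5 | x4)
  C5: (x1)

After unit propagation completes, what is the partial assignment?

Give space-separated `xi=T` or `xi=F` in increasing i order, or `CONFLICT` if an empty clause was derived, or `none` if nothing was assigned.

unit clause [5] forces x5=T; simplify:
  satisfied 3 clause(s); 2 remain; assigned so far: [5]
unit clause [1] forces x1=T; simplify:
  satisfied 1 clause(s); 1 remain; assigned so far: [1, 5]

Answer: x1=T x5=T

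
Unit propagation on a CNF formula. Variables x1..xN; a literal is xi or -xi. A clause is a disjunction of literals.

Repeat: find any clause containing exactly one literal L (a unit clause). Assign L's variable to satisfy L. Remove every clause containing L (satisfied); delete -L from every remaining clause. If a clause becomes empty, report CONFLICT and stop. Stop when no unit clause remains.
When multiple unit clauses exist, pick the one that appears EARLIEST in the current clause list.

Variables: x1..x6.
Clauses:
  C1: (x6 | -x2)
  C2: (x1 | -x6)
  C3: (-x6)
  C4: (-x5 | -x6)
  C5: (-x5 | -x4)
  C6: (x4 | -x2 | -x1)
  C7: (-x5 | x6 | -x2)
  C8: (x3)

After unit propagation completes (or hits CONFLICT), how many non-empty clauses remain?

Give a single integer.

Answer: 1

Derivation:
unit clause [-6] forces x6=F; simplify:
  drop 6 from [6, -2] -> [-2]
  drop 6 from [-5, 6, -2] -> [-5, -2]
  satisfied 3 clause(s); 5 remain; assigned so far: [6]
unit clause [-2] forces x2=F; simplify:
  satisfied 3 clause(s); 2 remain; assigned so far: [2, 6]
unit clause [3] forces x3=T; simplify:
  satisfied 1 clause(s); 1 remain; assigned so far: [2, 3, 6]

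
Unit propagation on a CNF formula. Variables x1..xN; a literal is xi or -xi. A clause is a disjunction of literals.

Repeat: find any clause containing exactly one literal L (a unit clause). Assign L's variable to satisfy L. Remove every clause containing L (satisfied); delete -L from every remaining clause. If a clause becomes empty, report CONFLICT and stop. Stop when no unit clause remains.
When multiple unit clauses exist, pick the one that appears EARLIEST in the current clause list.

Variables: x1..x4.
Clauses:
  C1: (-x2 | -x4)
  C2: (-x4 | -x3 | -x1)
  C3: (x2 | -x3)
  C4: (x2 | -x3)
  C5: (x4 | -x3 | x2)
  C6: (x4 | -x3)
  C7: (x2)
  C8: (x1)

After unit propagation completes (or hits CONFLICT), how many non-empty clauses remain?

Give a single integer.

Answer: 0

Derivation:
unit clause [2] forces x2=T; simplify:
  drop -2 from [-2, -4] -> [-4]
  satisfied 4 clause(s); 4 remain; assigned so far: [2]
unit clause [-4] forces x4=F; simplify:
  drop 4 from [4, -3] -> [-3]
  satisfied 2 clause(s); 2 remain; assigned so far: [2, 4]
unit clause [-3] forces x3=F; simplify:
  satisfied 1 clause(s); 1 remain; assigned so far: [2, 3, 4]
unit clause [1] forces x1=T; simplify:
  satisfied 1 clause(s); 0 remain; assigned so far: [1, 2, 3, 4]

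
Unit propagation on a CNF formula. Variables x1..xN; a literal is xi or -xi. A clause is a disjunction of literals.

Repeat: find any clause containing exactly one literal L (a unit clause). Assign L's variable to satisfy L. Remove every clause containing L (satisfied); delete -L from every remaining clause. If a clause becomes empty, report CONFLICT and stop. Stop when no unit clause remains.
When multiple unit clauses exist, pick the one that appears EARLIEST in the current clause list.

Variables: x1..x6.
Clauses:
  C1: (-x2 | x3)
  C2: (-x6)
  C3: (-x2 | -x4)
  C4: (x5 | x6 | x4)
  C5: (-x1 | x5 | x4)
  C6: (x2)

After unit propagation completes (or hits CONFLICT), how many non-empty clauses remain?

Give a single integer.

Answer: 0

Derivation:
unit clause [-6] forces x6=F; simplify:
  drop 6 from [5, 6, 4] -> [5, 4]
  satisfied 1 clause(s); 5 remain; assigned so far: [6]
unit clause [2] forces x2=T; simplify:
  drop -2 from [-2, 3] -> [3]
  drop -2 from [-2, -4] -> [-4]
  satisfied 1 clause(s); 4 remain; assigned so far: [2, 6]
unit clause [3] forces x3=T; simplify:
  satisfied 1 clause(s); 3 remain; assigned so far: [2, 3, 6]
unit clause [-4] forces x4=F; simplify:
  drop 4 from [5, 4] -> [5]
  drop 4 from [-1, 5, 4] -> [-1, 5]
  satisfied 1 clause(s); 2 remain; assigned so far: [2, 3, 4, 6]
unit clause [5] forces x5=T; simplify:
  satisfied 2 clause(s); 0 remain; assigned so far: [2, 3, 4, 5, 6]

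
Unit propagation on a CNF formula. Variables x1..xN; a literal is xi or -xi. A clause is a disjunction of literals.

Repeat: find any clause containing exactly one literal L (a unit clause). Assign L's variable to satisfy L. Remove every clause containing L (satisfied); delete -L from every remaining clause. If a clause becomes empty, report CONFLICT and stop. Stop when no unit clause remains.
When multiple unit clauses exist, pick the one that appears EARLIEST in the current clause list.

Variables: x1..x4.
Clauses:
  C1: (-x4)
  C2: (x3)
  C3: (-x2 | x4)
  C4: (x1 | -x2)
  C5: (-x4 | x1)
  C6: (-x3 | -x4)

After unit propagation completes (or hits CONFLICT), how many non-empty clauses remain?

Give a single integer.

unit clause [-4] forces x4=F; simplify:
  drop 4 from [-2, 4] -> [-2]
  satisfied 3 clause(s); 3 remain; assigned so far: [4]
unit clause [3] forces x3=T; simplify:
  satisfied 1 clause(s); 2 remain; assigned so far: [3, 4]
unit clause [-2] forces x2=F; simplify:
  satisfied 2 clause(s); 0 remain; assigned so far: [2, 3, 4]

Answer: 0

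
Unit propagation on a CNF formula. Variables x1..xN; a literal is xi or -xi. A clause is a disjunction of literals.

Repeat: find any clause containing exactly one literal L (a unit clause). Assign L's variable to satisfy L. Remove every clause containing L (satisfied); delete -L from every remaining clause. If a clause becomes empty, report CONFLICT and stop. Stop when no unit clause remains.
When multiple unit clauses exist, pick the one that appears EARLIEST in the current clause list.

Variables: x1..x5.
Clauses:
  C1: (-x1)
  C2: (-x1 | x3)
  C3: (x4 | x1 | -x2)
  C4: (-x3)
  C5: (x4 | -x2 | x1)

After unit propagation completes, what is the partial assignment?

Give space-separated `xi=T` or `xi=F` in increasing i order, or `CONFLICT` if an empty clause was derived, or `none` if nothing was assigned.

Answer: x1=F x3=F

Derivation:
unit clause [-1] forces x1=F; simplify:
  drop 1 from [4, 1, -2] -> [4, -2]
  drop 1 from [4, -2, 1] -> [4, -2]
  satisfied 2 clause(s); 3 remain; assigned so far: [1]
unit clause [-3] forces x3=F; simplify:
  satisfied 1 clause(s); 2 remain; assigned so far: [1, 3]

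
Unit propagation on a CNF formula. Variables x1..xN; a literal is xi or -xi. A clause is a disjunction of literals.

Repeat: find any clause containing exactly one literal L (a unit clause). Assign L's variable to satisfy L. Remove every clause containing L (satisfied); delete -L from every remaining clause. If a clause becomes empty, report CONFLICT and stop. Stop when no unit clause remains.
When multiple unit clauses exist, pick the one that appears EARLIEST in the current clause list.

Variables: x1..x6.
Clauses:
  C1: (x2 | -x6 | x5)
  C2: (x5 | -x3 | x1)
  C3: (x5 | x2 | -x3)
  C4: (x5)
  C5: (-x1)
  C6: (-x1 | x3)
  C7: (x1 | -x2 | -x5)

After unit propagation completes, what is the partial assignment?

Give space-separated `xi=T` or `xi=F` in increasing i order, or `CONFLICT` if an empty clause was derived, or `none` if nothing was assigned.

Answer: x1=F x2=F x5=T

Derivation:
unit clause [5] forces x5=T; simplify:
  drop -5 from [1, -2, -5] -> [1, -2]
  satisfied 4 clause(s); 3 remain; assigned so far: [5]
unit clause [-1] forces x1=F; simplify:
  drop 1 from [1, -2] -> [-2]
  satisfied 2 clause(s); 1 remain; assigned so far: [1, 5]
unit clause [-2] forces x2=F; simplify:
  satisfied 1 clause(s); 0 remain; assigned so far: [1, 2, 5]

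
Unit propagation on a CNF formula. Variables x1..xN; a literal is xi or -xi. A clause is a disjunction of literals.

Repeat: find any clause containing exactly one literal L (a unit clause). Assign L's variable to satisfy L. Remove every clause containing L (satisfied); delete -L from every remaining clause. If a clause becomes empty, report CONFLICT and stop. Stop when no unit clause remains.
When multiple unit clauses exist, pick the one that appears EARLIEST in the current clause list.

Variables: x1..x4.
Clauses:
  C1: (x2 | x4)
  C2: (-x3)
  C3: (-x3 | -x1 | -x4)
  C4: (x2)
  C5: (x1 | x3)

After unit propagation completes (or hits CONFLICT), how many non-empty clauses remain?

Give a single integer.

Answer: 0

Derivation:
unit clause [-3] forces x3=F; simplify:
  drop 3 from [1, 3] -> [1]
  satisfied 2 clause(s); 3 remain; assigned so far: [3]
unit clause [2] forces x2=T; simplify:
  satisfied 2 clause(s); 1 remain; assigned so far: [2, 3]
unit clause [1] forces x1=T; simplify:
  satisfied 1 clause(s); 0 remain; assigned so far: [1, 2, 3]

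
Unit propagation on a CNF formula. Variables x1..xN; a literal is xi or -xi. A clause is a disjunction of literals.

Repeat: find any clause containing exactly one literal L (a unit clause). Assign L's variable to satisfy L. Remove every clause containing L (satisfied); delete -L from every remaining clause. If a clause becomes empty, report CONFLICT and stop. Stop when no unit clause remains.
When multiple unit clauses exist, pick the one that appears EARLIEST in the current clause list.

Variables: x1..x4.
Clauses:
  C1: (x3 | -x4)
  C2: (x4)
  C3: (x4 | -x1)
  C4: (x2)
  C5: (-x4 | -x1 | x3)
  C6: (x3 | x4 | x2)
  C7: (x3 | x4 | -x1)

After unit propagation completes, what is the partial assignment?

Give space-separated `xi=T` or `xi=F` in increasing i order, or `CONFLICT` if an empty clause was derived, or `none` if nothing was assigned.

unit clause [4] forces x4=T; simplify:
  drop -4 from [3, -4] -> [3]
  drop -4 from [-4, -1, 3] -> [-1, 3]
  satisfied 4 clause(s); 3 remain; assigned so far: [4]
unit clause [3] forces x3=T; simplify:
  satisfied 2 clause(s); 1 remain; assigned so far: [3, 4]
unit clause [2] forces x2=T; simplify:
  satisfied 1 clause(s); 0 remain; assigned so far: [2, 3, 4]

Answer: x2=T x3=T x4=T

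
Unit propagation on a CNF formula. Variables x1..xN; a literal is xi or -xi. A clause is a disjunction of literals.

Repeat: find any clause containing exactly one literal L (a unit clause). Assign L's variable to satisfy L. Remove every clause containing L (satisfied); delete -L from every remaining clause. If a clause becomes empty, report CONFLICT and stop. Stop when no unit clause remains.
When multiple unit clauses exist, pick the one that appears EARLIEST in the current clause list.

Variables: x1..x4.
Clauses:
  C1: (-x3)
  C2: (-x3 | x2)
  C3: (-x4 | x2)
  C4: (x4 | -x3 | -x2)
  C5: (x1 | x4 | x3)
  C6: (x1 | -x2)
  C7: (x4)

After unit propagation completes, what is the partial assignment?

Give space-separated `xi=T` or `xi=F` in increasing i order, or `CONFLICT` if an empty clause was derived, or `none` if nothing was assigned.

Answer: x1=T x2=T x3=F x4=T

Derivation:
unit clause [-3] forces x3=F; simplify:
  drop 3 from [1, 4, 3] -> [1, 4]
  satisfied 3 clause(s); 4 remain; assigned so far: [3]
unit clause [4] forces x4=T; simplify:
  drop -4 from [-4, 2] -> [2]
  satisfied 2 clause(s); 2 remain; assigned so far: [3, 4]
unit clause [2] forces x2=T; simplify:
  drop -2 from [1, -2] -> [1]
  satisfied 1 clause(s); 1 remain; assigned so far: [2, 3, 4]
unit clause [1] forces x1=T; simplify:
  satisfied 1 clause(s); 0 remain; assigned so far: [1, 2, 3, 4]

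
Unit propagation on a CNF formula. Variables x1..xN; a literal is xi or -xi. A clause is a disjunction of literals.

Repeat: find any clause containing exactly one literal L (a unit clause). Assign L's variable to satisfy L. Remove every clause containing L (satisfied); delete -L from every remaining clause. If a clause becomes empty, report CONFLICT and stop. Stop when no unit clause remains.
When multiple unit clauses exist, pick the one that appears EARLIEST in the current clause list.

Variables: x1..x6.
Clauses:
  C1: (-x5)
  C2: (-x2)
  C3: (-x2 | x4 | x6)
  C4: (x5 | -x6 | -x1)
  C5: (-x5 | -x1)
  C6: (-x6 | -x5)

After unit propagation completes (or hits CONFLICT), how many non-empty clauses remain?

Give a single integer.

unit clause [-5] forces x5=F; simplify:
  drop 5 from [5, -6, -1] -> [-6, -1]
  satisfied 3 clause(s); 3 remain; assigned so far: [5]
unit clause [-2] forces x2=F; simplify:
  satisfied 2 clause(s); 1 remain; assigned so far: [2, 5]

Answer: 1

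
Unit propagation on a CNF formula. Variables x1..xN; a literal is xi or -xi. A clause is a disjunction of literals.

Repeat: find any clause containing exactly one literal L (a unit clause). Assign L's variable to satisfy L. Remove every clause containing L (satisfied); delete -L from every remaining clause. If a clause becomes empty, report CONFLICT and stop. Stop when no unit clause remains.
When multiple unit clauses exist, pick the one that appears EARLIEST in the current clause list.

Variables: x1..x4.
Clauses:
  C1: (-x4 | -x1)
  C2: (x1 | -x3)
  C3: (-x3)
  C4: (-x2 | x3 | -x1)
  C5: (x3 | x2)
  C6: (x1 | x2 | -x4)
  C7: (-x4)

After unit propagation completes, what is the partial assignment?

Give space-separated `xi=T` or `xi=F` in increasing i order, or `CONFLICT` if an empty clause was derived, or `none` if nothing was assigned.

unit clause [-3] forces x3=F; simplify:
  drop 3 from [-2, 3, -1] -> [-2, -1]
  drop 3 from [3, 2] -> [2]
  satisfied 2 clause(s); 5 remain; assigned so far: [3]
unit clause [2] forces x2=T; simplify:
  drop -2 from [-2, -1] -> [-1]
  satisfied 2 clause(s); 3 remain; assigned so far: [2, 3]
unit clause [-1] forces x1=F; simplify:
  satisfied 2 clause(s); 1 remain; assigned so far: [1, 2, 3]
unit clause [-4] forces x4=F; simplify:
  satisfied 1 clause(s); 0 remain; assigned so far: [1, 2, 3, 4]

Answer: x1=F x2=T x3=F x4=F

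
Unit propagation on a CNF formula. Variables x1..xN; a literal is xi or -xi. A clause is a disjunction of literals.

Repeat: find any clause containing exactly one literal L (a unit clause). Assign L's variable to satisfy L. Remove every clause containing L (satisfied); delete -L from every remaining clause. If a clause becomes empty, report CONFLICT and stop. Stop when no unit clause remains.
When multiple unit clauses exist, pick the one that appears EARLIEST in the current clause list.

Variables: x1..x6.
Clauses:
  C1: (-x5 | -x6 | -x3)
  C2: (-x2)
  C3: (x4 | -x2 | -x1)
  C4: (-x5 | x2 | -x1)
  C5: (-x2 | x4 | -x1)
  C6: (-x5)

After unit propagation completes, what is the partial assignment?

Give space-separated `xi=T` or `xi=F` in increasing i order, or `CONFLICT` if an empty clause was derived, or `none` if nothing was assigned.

Answer: x2=F x5=F

Derivation:
unit clause [-2] forces x2=F; simplify:
  drop 2 from [-5, 2, -1] -> [-5, -1]
  satisfied 3 clause(s); 3 remain; assigned so far: [2]
unit clause [-5] forces x5=F; simplify:
  satisfied 3 clause(s); 0 remain; assigned so far: [2, 5]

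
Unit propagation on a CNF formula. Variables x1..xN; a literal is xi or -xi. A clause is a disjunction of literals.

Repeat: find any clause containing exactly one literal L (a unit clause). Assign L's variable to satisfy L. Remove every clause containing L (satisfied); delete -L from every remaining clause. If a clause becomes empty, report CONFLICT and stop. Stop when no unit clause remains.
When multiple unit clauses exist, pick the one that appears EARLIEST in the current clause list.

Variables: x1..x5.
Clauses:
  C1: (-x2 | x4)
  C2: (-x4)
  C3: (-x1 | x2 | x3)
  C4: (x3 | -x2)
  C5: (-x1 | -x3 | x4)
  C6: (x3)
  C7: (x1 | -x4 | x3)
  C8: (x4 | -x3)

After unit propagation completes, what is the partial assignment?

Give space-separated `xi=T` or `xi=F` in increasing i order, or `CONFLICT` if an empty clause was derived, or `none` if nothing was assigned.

Answer: CONFLICT

Derivation:
unit clause [-4] forces x4=F; simplify:
  drop 4 from [-2, 4] -> [-2]
  drop 4 from [-1, -3, 4] -> [-1, -3]
  drop 4 from [4, -3] -> [-3]
  satisfied 2 clause(s); 6 remain; assigned so far: [4]
unit clause [-2] forces x2=F; simplify:
  drop 2 from [-1, 2, 3] -> [-1, 3]
  satisfied 2 clause(s); 4 remain; assigned so far: [2, 4]
unit clause [3] forces x3=T; simplify:
  drop -3 from [-1, -3] -> [-1]
  drop -3 from [-3] -> [] (empty!)
  satisfied 2 clause(s); 2 remain; assigned so far: [2, 3, 4]
CONFLICT (empty clause)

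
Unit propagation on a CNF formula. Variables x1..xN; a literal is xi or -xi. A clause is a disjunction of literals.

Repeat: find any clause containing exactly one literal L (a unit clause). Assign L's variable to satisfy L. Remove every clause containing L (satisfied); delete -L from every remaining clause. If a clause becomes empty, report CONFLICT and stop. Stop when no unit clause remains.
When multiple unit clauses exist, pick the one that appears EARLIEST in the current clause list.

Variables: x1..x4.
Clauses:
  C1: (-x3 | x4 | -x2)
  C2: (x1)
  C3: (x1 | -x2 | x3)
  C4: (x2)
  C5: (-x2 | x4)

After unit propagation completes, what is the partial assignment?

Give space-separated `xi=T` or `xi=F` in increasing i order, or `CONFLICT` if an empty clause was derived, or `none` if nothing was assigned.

unit clause [1] forces x1=T; simplify:
  satisfied 2 clause(s); 3 remain; assigned so far: [1]
unit clause [2] forces x2=T; simplify:
  drop -2 from [-3, 4, -2] -> [-3, 4]
  drop -2 from [-2, 4] -> [4]
  satisfied 1 clause(s); 2 remain; assigned so far: [1, 2]
unit clause [4] forces x4=T; simplify:
  satisfied 2 clause(s); 0 remain; assigned so far: [1, 2, 4]

Answer: x1=T x2=T x4=T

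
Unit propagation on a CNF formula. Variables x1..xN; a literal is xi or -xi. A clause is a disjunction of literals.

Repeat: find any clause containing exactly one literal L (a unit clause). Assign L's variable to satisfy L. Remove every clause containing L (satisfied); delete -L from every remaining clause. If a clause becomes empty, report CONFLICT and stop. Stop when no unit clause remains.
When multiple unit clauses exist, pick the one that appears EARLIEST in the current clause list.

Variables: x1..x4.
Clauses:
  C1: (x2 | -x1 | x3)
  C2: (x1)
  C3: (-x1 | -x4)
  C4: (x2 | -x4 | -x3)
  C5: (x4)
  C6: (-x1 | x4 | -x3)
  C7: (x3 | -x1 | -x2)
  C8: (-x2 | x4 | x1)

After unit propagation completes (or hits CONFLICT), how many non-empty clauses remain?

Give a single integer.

unit clause [1] forces x1=T; simplify:
  drop -1 from [2, -1, 3] -> [2, 3]
  drop -1 from [-1, -4] -> [-4]
  drop -1 from [-1, 4, -3] -> [4, -3]
  drop -1 from [3, -1, -2] -> [3, -2]
  satisfied 2 clause(s); 6 remain; assigned so far: [1]
unit clause [-4] forces x4=F; simplify:
  drop 4 from [4] -> [] (empty!)
  drop 4 from [4, -3] -> [-3]
  satisfied 2 clause(s); 4 remain; assigned so far: [1, 4]
CONFLICT (empty clause)

Answer: 3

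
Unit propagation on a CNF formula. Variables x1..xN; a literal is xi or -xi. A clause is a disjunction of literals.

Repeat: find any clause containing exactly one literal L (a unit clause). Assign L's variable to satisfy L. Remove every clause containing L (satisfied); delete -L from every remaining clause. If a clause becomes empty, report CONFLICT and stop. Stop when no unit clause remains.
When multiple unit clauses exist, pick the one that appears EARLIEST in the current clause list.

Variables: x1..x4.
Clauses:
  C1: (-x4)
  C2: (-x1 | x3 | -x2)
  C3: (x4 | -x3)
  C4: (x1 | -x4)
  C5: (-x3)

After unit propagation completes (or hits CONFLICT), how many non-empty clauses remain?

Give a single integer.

Answer: 1

Derivation:
unit clause [-4] forces x4=F; simplify:
  drop 4 from [4, -3] -> [-3]
  satisfied 2 clause(s); 3 remain; assigned so far: [4]
unit clause [-3] forces x3=F; simplify:
  drop 3 from [-1, 3, -2] -> [-1, -2]
  satisfied 2 clause(s); 1 remain; assigned so far: [3, 4]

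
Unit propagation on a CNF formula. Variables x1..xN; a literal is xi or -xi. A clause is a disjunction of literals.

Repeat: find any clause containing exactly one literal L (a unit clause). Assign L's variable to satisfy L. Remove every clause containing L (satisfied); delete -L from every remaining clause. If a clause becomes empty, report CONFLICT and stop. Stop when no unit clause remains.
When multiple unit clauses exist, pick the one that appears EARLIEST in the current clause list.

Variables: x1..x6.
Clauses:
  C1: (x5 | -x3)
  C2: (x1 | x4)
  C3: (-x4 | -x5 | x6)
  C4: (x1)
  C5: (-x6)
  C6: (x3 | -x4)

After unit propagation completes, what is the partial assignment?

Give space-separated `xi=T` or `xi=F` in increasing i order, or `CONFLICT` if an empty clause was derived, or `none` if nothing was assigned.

Answer: x1=T x6=F

Derivation:
unit clause [1] forces x1=T; simplify:
  satisfied 2 clause(s); 4 remain; assigned so far: [1]
unit clause [-6] forces x6=F; simplify:
  drop 6 from [-4, -5, 6] -> [-4, -5]
  satisfied 1 clause(s); 3 remain; assigned so far: [1, 6]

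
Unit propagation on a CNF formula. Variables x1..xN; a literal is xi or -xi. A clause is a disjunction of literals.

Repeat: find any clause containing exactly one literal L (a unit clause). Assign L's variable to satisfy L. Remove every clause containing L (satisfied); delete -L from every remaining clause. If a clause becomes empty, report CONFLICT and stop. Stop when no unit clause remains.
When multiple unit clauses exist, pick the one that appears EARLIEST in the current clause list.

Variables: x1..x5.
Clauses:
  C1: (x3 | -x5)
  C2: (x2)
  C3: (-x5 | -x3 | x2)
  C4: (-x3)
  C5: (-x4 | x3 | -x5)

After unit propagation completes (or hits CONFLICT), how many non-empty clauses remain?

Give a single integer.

Answer: 0

Derivation:
unit clause [2] forces x2=T; simplify:
  satisfied 2 clause(s); 3 remain; assigned so far: [2]
unit clause [-3] forces x3=F; simplify:
  drop 3 from [3, -5] -> [-5]
  drop 3 from [-4, 3, -5] -> [-4, -5]
  satisfied 1 clause(s); 2 remain; assigned so far: [2, 3]
unit clause [-5] forces x5=F; simplify:
  satisfied 2 clause(s); 0 remain; assigned so far: [2, 3, 5]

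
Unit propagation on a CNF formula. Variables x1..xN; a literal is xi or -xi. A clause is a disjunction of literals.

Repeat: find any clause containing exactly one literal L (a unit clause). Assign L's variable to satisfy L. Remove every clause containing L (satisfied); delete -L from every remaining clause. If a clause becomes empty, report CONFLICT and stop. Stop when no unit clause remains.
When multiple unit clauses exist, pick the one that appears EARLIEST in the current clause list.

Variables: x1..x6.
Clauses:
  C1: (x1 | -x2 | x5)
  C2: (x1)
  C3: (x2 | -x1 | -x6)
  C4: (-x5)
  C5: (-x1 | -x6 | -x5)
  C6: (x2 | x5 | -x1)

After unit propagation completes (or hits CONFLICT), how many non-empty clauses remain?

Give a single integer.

Answer: 0

Derivation:
unit clause [1] forces x1=T; simplify:
  drop -1 from [2, -1, -6] -> [2, -6]
  drop -1 from [-1, -6, -5] -> [-6, -5]
  drop -1 from [2, 5, -1] -> [2, 5]
  satisfied 2 clause(s); 4 remain; assigned so far: [1]
unit clause [-5] forces x5=F; simplify:
  drop 5 from [2, 5] -> [2]
  satisfied 2 clause(s); 2 remain; assigned so far: [1, 5]
unit clause [2] forces x2=T; simplify:
  satisfied 2 clause(s); 0 remain; assigned so far: [1, 2, 5]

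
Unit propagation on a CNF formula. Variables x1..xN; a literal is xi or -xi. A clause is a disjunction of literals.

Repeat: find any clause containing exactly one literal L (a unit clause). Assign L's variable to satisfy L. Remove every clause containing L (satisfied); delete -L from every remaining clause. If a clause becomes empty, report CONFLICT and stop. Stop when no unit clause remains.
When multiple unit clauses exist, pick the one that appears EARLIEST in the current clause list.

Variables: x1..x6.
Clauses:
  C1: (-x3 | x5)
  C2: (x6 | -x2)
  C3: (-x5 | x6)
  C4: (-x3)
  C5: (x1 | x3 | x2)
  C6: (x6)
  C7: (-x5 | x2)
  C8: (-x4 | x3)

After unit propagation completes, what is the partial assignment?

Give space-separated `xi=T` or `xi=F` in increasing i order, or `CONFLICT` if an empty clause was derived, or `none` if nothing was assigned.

Answer: x3=F x4=F x6=T

Derivation:
unit clause [-3] forces x3=F; simplify:
  drop 3 from [1, 3, 2] -> [1, 2]
  drop 3 from [-4, 3] -> [-4]
  satisfied 2 clause(s); 6 remain; assigned so far: [3]
unit clause [6] forces x6=T; simplify:
  satisfied 3 clause(s); 3 remain; assigned so far: [3, 6]
unit clause [-4] forces x4=F; simplify:
  satisfied 1 clause(s); 2 remain; assigned so far: [3, 4, 6]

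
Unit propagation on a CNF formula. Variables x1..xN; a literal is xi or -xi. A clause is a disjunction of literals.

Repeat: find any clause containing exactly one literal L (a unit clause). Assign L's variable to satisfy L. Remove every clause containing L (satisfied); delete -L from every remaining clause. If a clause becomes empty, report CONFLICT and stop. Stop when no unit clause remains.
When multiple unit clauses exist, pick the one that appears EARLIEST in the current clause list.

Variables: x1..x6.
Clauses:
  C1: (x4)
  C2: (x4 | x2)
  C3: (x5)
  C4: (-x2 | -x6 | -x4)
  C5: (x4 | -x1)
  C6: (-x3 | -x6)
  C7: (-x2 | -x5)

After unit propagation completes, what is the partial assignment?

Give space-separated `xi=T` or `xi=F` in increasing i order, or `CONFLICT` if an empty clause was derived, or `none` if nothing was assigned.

unit clause [4] forces x4=T; simplify:
  drop -4 from [-2, -6, -4] -> [-2, -6]
  satisfied 3 clause(s); 4 remain; assigned so far: [4]
unit clause [5] forces x5=T; simplify:
  drop -5 from [-2, -5] -> [-2]
  satisfied 1 clause(s); 3 remain; assigned so far: [4, 5]
unit clause [-2] forces x2=F; simplify:
  satisfied 2 clause(s); 1 remain; assigned so far: [2, 4, 5]

Answer: x2=F x4=T x5=T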